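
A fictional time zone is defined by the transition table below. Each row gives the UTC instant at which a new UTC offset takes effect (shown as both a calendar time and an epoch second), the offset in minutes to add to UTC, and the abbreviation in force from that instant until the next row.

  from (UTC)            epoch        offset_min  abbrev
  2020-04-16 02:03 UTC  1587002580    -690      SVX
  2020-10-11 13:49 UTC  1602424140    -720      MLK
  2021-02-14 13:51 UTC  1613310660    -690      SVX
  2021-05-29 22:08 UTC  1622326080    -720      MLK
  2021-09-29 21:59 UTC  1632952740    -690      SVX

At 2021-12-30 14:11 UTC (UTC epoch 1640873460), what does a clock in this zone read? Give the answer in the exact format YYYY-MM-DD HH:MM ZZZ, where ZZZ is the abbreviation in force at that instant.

2021-12-30 02:41 SVX

Query: 2021-12-30 14:11 UTC
Rule 5/5 (SVX, -11:30): 2021-09-29 21:59 UTC ≤ query < +∞
14·60 + 11 - 690 = 161 min
161 = 0·1440 + 161; 161 = 2·60 + 41 → 02:41, same day
→ 2021-12-30 02:41 SVX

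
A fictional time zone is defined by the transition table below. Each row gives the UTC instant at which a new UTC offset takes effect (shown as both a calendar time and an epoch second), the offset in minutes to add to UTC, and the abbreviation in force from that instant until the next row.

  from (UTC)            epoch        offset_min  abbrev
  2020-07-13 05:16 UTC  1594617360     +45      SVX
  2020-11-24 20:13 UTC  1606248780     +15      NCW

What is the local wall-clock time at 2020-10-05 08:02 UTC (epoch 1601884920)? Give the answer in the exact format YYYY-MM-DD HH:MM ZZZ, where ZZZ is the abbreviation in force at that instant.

2020-10-05 08:47 SVX

Query: 2020-10-05 08:02 UTC
Rule 1/2 (SVX, +00:45): 2020-07-13 05:16 UTC ≤ query < 2020-11-24 20:13 UTC
8·60 + 2 + 45 = 527 min
527 = 0·1440 + 527; 527 = 8·60 + 47 → 08:47, same day
→ 2020-10-05 08:47 SVX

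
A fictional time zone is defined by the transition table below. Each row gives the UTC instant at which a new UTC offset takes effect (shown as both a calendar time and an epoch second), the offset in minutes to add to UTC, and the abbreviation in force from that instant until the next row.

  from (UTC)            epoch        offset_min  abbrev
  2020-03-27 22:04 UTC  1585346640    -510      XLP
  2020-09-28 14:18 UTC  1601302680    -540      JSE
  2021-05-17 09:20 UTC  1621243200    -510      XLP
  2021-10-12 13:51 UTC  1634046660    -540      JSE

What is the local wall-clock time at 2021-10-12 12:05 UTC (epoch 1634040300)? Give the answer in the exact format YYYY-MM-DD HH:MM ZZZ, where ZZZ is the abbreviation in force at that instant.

2021-10-12 03:35 XLP

Query: 2021-10-12 12:05 UTC
Rule 3/4 (XLP, -08:30): 2021-05-17 09:20 UTC ≤ query < 2021-10-12 13:51 UTC
12·60 + 5 - 510 = 215 min
215 = 0·1440 + 215; 215 = 3·60 + 35 → 03:35, same day
→ 2021-10-12 03:35 XLP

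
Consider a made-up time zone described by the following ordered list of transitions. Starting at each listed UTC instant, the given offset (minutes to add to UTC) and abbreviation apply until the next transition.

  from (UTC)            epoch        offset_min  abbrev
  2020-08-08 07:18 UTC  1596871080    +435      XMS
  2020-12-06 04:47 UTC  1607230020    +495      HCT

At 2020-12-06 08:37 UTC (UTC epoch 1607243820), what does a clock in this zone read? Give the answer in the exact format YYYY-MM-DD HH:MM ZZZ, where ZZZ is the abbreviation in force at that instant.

Query: 2020-12-06 08:37 UTC
Rule 2/2 (HCT, +08:15): 2020-12-06 04:47 UTC ≤ query < +∞
8·60 + 37 + 495 = 1012 min
1012 = 0·1440 + 1012; 1012 = 16·60 + 52 → 16:52, same day
→ 2020-12-06 16:52 HCT

2020-12-06 16:52 HCT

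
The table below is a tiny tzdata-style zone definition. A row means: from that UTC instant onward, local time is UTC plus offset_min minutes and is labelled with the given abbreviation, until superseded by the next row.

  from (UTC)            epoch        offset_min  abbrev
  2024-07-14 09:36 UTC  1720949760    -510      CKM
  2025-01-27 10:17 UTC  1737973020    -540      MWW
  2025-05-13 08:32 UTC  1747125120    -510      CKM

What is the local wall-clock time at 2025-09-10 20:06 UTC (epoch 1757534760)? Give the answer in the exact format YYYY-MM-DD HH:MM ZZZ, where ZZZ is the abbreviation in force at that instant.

Query: 2025-09-10 20:06 UTC
Rule 3/3 (CKM, -08:30): 2025-05-13 08:32 UTC ≤ query < +∞
20·60 + 6 - 510 = 696 min
696 = 0·1440 + 696; 696 = 11·60 + 36 → 11:36, same day
→ 2025-09-10 11:36 CKM

2025-09-10 11:36 CKM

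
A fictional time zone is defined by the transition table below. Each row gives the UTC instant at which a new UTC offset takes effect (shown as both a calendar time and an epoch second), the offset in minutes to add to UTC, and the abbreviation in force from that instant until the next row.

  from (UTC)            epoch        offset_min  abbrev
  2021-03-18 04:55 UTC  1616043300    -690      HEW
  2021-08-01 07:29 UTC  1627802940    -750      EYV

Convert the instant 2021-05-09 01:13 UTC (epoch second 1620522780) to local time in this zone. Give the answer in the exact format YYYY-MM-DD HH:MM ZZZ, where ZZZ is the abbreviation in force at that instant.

Query: 2021-05-09 01:13 UTC
Rule 1/2 (HEW, -11:30): 2021-03-18 04:55 UTC ≤ query < 2021-08-01 07:29 UTC
1·60 + 13 - 690 = -617 min
-617 = -1·1440 + 823; 823 = 13·60 + 43 → 13:43, 2021-05-09 - 1 day = 2021-05-08
→ 2021-05-08 13:43 HEW

2021-05-08 13:43 HEW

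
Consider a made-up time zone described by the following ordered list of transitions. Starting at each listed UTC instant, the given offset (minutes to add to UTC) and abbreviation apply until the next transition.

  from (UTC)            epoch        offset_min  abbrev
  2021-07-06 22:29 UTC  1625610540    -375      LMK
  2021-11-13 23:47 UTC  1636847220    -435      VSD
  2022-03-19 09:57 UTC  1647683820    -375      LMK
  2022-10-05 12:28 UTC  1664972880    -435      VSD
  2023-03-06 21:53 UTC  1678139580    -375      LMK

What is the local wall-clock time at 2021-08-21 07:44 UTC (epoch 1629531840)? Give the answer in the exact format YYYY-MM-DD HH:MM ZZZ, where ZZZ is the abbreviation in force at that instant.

2021-08-21 01:29 LMK

Query: 2021-08-21 07:44 UTC
Rule 1/5 (LMK, -06:15): 2021-07-06 22:29 UTC ≤ query < 2021-11-13 23:47 UTC
7·60 + 44 - 375 = 89 min
89 = 0·1440 + 89; 89 = 1·60 + 29 → 01:29, same day
→ 2021-08-21 01:29 LMK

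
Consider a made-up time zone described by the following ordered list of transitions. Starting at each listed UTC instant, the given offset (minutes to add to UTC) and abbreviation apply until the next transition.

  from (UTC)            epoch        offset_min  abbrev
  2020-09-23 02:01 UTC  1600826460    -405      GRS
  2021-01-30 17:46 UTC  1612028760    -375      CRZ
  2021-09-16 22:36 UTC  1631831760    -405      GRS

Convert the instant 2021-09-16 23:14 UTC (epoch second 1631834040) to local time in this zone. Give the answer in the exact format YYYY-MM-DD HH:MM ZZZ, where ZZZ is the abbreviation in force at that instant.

Query: 2021-09-16 23:14 UTC
Rule 3/3 (GRS, -06:45): 2021-09-16 22:36 UTC ≤ query < +∞
23·60 + 14 - 405 = 989 min
989 = 0·1440 + 989; 989 = 16·60 + 29 → 16:29, same day
→ 2021-09-16 16:29 GRS

2021-09-16 16:29 GRS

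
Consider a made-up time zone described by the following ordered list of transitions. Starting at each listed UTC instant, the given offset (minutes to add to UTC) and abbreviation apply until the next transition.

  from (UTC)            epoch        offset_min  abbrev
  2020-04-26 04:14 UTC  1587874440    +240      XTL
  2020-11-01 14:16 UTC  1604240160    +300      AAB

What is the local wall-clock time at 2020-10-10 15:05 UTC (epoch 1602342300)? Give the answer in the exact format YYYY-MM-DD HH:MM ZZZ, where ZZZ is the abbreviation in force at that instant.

2020-10-10 19:05 XTL

Query: 2020-10-10 15:05 UTC
Rule 1/2 (XTL, +04:00): 2020-04-26 04:14 UTC ≤ query < 2020-11-01 14:16 UTC
15·60 + 5 + 240 = 1145 min
1145 = 0·1440 + 1145; 1145 = 19·60 + 5 → 19:05, same day
→ 2020-10-10 19:05 XTL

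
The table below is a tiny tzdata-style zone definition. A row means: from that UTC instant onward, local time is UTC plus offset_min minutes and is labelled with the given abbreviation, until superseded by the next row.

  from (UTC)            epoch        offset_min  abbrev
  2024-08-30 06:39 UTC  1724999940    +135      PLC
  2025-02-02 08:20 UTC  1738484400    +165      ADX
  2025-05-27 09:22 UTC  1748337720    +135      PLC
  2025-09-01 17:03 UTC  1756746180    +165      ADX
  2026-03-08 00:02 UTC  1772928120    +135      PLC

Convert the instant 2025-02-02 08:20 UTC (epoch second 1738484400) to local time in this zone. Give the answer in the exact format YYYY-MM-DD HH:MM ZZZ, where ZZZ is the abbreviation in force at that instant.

Query: 2025-02-02 08:20 UTC
Rule 2/5 (ADX, +02:45): 2025-02-02 08:20 UTC ≤ query < 2025-05-27 09:22 UTC
8·60 + 20 + 165 = 665 min
665 = 0·1440 + 665; 665 = 11·60 + 5 → 11:05, same day
→ 2025-02-02 11:05 ADX

2025-02-02 11:05 ADX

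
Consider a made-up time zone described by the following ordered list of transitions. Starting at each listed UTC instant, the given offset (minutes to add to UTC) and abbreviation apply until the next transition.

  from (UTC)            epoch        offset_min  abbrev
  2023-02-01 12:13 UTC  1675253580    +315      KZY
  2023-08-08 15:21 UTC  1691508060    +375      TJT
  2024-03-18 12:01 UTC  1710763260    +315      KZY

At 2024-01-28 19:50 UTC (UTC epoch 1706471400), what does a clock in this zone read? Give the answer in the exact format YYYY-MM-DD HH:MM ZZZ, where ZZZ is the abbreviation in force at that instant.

2024-01-29 02:05 TJT

Query: 2024-01-28 19:50 UTC
Rule 2/3 (TJT, +06:15): 2023-08-08 15:21 UTC ≤ query < 2024-03-18 12:01 UTC
19·60 + 50 + 375 = 1565 min
1565 = 1·1440 + 125; 125 = 2·60 + 5 → 02:05, 2024-01-28 + 1 day = 2024-01-29
→ 2024-01-29 02:05 TJT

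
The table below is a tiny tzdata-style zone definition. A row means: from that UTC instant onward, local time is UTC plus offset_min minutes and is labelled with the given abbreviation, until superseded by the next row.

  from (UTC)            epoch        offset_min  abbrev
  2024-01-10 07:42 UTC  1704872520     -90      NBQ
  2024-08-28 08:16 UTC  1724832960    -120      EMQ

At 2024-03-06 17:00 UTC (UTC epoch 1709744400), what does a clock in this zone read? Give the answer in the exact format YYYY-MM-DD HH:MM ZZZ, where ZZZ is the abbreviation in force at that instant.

Query: 2024-03-06 17:00 UTC
Rule 1/2 (NBQ, -01:30): 2024-01-10 07:42 UTC ≤ query < 2024-08-28 08:16 UTC
17·60 + 0 - 90 = 930 min
930 = 0·1440 + 930; 930 = 15·60 + 30 → 15:30, same day
→ 2024-03-06 15:30 NBQ

2024-03-06 15:30 NBQ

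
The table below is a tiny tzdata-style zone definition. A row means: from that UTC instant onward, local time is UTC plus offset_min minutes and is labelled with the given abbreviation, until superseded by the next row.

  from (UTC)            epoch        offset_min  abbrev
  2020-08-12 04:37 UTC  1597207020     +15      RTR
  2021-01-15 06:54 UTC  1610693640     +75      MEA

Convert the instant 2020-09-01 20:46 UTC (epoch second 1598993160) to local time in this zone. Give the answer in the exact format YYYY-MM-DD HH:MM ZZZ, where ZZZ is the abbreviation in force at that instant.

Query: 2020-09-01 20:46 UTC
Rule 1/2 (RTR, +00:15): 2020-08-12 04:37 UTC ≤ query < 2021-01-15 06:54 UTC
20·60 + 46 + 15 = 1261 min
1261 = 0·1440 + 1261; 1261 = 21·60 + 1 → 21:01, same day
→ 2020-09-01 21:01 RTR

2020-09-01 21:01 RTR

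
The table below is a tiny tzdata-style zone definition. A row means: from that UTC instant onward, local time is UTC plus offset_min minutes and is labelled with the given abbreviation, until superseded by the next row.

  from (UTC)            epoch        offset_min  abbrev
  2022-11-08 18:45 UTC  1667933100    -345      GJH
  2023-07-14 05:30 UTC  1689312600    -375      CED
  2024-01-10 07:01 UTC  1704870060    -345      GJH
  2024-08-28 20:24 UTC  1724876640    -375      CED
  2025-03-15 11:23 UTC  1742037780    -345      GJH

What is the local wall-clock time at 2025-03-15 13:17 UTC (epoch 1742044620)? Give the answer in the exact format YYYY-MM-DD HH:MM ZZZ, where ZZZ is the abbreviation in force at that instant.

Query: 2025-03-15 13:17 UTC
Rule 5/5 (GJH, -05:45): 2025-03-15 11:23 UTC ≤ query < +∞
13·60 + 17 - 345 = 452 min
452 = 0·1440 + 452; 452 = 7·60 + 32 → 07:32, same day
→ 2025-03-15 07:32 GJH

2025-03-15 07:32 GJH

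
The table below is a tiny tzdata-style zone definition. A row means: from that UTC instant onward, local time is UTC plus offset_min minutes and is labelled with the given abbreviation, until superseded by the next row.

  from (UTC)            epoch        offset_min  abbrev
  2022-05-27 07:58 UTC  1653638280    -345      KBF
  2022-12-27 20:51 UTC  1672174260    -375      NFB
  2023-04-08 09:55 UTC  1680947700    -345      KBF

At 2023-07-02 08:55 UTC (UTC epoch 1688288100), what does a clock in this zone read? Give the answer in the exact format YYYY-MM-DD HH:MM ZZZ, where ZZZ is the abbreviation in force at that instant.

Query: 2023-07-02 08:55 UTC
Rule 3/3 (KBF, -05:45): 2023-04-08 09:55 UTC ≤ query < +∞
8·60 + 55 - 345 = 190 min
190 = 0·1440 + 190; 190 = 3·60 + 10 → 03:10, same day
→ 2023-07-02 03:10 KBF

2023-07-02 03:10 KBF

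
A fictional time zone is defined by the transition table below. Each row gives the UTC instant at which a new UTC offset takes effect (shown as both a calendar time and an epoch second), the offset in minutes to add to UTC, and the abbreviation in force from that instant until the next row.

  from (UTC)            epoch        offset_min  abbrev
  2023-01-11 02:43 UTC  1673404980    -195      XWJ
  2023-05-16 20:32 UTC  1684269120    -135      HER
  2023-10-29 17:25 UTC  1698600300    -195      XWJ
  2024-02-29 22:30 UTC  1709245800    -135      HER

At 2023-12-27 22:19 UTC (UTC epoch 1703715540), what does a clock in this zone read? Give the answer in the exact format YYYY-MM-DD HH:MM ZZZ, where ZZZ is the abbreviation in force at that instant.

Query: 2023-12-27 22:19 UTC
Rule 3/4 (XWJ, -03:15): 2023-10-29 17:25 UTC ≤ query < 2024-02-29 22:30 UTC
22·60 + 19 - 195 = 1144 min
1144 = 0·1440 + 1144; 1144 = 19·60 + 4 → 19:04, same day
→ 2023-12-27 19:04 XWJ

2023-12-27 19:04 XWJ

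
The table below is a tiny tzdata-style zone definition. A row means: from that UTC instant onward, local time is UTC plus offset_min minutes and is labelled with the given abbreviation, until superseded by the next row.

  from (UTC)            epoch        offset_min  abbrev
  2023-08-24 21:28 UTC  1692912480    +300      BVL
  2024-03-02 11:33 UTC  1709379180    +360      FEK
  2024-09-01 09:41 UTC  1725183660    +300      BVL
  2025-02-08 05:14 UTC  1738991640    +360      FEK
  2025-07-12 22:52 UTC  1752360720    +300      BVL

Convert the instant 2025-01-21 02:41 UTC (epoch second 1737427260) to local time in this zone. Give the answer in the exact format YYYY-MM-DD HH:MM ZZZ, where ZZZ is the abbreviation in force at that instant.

Query: 2025-01-21 02:41 UTC
Rule 3/5 (BVL, +05:00): 2024-09-01 09:41 UTC ≤ query < 2025-02-08 05:14 UTC
2·60 + 41 + 300 = 461 min
461 = 0·1440 + 461; 461 = 7·60 + 41 → 07:41, same day
→ 2025-01-21 07:41 BVL

2025-01-21 07:41 BVL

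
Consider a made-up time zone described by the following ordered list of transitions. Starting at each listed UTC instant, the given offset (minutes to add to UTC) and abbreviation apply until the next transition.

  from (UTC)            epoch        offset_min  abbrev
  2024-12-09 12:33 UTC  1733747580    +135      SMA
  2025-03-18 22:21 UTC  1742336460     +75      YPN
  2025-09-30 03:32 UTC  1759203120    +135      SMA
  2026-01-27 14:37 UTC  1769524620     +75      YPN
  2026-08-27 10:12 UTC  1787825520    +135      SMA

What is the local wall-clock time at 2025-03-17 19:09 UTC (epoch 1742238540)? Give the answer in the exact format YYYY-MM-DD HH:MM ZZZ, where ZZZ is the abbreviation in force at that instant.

2025-03-17 21:24 SMA

Query: 2025-03-17 19:09 UTC
Rule 1/5 (SMA, +02:15): 2024-12-09 12:33 UTC ≤ query < 2025-03-18 22:21 UTC
19·60 + 9 + 135 = 1284 min
1284 = 0·1440 + 1284; 1284 = 21·60 + 24 → 21:24, same day
→ 2025-03-17 21:24 SMA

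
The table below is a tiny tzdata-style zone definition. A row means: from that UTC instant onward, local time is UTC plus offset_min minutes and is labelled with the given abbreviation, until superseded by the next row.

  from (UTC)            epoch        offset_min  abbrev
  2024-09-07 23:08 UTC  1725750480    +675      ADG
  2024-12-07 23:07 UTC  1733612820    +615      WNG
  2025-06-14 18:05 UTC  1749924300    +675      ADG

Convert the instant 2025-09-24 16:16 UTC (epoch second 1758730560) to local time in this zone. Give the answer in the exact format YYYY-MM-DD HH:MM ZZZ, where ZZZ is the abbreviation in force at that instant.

2025-09-25 03:31 ADG

Query: 2025-09-24 16:16 UTC
Rule 3/3 (ADG, +11:15): 2025-06-14 18:05 UTC ≤ query < +∞
16·60 + 16 + 675 = 1651 min
1651 = 1·1440 + 211; 211 = 3·60 + 31 → 03:31, 2025-09-24 + 1 day = 2025-09-25
→ 2025-09-25 03:31 ADG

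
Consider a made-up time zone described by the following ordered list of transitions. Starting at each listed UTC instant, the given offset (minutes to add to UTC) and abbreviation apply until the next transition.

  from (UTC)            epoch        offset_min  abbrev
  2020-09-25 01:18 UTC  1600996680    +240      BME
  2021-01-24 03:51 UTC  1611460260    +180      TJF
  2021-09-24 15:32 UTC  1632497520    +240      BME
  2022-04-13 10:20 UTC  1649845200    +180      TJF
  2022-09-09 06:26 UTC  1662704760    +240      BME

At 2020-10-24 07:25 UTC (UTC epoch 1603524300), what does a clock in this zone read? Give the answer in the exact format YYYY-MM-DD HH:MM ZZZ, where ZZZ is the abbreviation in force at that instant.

2020-10-24 11:25 BME

Query: 2020-10-24 07:25 UTC
Rule 1/5 (BME, +04:00): 2020-09-25 01:18 UTC ≤ query < 2021-01-24 03:51 UTC
7·60 + 25 + 240 = 685 min
685 = 0·1440 + 685; 685 = 11·60 + 25 → 11:25, same day
→ 2020-10-24 11:25 BME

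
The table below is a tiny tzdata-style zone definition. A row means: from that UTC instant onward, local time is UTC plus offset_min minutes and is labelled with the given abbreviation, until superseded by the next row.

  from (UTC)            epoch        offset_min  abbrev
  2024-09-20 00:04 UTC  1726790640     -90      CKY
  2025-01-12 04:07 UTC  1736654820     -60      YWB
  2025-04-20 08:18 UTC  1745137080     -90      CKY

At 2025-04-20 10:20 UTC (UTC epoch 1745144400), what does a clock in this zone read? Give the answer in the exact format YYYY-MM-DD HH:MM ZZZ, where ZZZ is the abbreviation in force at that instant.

Query: 2025-04-20 10:20 UTC
Rule 3/3 (CKY, -01:30): 2025-04-20 08:18 UTC ≤ query < +∞
10·60 + 20 - 90 = 530 min
530 = 0·1440 + 530; 530 = 8·60 + 50 → 08:50, same day
→ 2025-04-20 08:50 CKY

2025-04-20 08:50 CKY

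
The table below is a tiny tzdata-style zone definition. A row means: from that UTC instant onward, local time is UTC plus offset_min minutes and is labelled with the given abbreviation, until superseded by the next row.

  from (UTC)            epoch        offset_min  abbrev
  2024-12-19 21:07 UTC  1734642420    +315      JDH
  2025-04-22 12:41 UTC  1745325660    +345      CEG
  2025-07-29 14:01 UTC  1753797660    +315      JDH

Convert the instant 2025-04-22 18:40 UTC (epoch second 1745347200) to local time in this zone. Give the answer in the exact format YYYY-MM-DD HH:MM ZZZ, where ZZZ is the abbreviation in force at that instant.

2025-04-23 00:25 CEG

Query: 2025-04-22 18:40 UTC
Rule 2/3 (CEG, +05:45): 2025-04-22 12:41 UTC ≤ query < 2025-07-29 14:01 UTC
18·60 + 40 + 345 = 1465 min
1465 = 1·1440 + 25; 25 = 0·60 + 25 → 00:25, 2025-04-22 + 1 day = 2025-04-23
→ 2025-04-23 00:25 CEG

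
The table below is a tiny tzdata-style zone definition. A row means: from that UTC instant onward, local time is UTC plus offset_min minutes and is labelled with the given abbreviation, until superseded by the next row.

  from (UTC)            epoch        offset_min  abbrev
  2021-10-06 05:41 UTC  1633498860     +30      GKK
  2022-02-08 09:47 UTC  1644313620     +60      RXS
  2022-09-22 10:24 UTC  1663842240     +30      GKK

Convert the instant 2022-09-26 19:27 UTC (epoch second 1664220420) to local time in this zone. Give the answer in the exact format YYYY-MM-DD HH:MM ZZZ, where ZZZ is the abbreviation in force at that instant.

Query: 2022-09-26 19:27 UTC
Rule 3/3 (GKK, +00:30): 2022-09-22 10:24 UTC ≤ query < +∞
19·60 + 27 + 30 = 1197 min
1197 = 0·1440 + 1197; 1197 = 19·60 + 57 → 19:57, same day
→ 2022-09-26 19:57 GKK

2022-09-26 19:57 GKK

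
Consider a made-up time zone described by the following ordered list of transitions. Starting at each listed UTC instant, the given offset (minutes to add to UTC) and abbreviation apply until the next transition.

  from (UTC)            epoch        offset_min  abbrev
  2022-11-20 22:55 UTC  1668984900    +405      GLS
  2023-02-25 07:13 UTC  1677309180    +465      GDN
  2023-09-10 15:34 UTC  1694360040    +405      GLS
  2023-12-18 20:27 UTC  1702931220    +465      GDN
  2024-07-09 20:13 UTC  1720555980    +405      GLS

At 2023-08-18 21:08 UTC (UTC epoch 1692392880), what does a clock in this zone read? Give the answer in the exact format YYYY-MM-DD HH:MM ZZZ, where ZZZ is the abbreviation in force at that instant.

Query: 2023-08-18 21:08 UTC
Rule 2/5 (GDN, +07:45): 2023-02-25 07:13 UTC ≤ query < 2023-09-10 15:34 UTC
21·60 + 8 + 465 = 1733 min
1733 = 1·1440 + 293; 293 = 4·60 + 53 → 04:53, 2023-08-18 + 1 day = 2023-08-19
→ 2023-08-19 04:53 GDN

2023-08-19 04:53 GDN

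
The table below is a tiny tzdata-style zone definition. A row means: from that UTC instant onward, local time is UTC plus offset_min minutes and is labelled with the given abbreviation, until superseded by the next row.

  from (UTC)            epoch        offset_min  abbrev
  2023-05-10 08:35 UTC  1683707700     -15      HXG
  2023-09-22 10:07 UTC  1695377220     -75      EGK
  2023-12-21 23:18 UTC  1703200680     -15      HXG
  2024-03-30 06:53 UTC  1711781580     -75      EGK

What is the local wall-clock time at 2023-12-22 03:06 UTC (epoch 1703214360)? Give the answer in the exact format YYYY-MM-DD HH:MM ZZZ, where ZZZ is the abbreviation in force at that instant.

2023-12-22 02:51 HXG

Query: 2023-12-22 03:06 UTC
Rule 3/4 (HXG, -00:15): 2023-12-21 23:18 UTC ≤ query < 2024-03-30 06:53 UTC
3·60 + 6 - 15 = 171 min
171 = 0·1440 + 171; 171 = 2·60 + 51 → 02:51, same day
→ 2023-12-22 02:51 HXG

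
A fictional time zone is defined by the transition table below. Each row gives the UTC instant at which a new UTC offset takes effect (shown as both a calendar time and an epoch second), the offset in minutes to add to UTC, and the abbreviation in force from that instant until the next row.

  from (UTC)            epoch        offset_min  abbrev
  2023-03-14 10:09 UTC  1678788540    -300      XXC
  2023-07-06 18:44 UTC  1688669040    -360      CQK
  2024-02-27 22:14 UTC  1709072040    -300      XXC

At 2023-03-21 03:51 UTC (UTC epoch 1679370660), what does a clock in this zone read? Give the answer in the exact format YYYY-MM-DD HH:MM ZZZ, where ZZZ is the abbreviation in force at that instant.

Query: 2023-03-21 03:51 UTC
Rule 1/3 (XXC, -05:00): 2023-03-14 10:09 UTC ≤ query < 2023-07-06 18:44 UTC
3·60 + 51 - 300 = -69 min
-69 = -1·1440 + 1371; 1371 = 22·60 + 51 → 22:51, 2023-03-21 - 1 day = 2023-03-20
→ 2023-03-20 22:51 XXC

2023-03-20 22:51 XXC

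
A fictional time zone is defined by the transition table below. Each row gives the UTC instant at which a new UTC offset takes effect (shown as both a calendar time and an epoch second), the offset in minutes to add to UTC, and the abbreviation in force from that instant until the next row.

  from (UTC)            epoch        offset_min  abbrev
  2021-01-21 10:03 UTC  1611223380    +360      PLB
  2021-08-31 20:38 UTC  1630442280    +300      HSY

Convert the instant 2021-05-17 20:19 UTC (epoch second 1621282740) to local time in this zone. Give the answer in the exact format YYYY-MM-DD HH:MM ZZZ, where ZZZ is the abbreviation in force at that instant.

2021-05-18 02:19 PLB

Query: 2021-05-17 20:19 UTC
Rule 1/2 (PLB, +06:00): 2021-01-21 10:03 UTC ≤ query < 2021-08-31 20:38 UTC
20·60 + 19 + 360 = 1579 min
1579 = 1·1440 + 139; 139 = 2·60 + 19 → 02:19, 2021-05-17 + 1 day = 2021-05-18
→ 2021-05-18 02:19 PLB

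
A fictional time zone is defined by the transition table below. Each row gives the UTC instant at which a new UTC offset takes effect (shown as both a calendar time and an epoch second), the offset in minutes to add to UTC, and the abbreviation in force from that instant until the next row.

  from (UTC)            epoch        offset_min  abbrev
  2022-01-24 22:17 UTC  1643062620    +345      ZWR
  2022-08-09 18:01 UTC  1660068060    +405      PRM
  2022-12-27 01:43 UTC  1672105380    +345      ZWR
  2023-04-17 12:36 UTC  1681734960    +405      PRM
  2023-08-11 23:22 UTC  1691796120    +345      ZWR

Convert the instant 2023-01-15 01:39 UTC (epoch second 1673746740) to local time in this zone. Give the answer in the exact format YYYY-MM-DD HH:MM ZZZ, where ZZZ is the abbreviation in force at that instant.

2023-01-15 07:24 ZWR

Query: 2023-01-15 01:39 UTC
Rule 3/5 (ZWR, +05:45): 2022-12-27 01:43 UTC ≤ query < 2023-04-17 12:36 UTC
1·60 + 39 + 345 = 444 min
444 = 0·1440 + 444; 444 = 7·60 + 24 → 07:24, same day
→ 2023-01-15 07:24 ZWR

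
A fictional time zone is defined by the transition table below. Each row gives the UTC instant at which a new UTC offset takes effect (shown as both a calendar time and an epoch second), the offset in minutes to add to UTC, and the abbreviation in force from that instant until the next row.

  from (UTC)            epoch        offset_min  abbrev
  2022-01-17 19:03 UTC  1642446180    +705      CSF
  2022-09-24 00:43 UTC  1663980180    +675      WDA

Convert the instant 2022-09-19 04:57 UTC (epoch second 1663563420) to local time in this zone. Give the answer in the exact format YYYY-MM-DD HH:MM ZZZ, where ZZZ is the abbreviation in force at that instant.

Query: 2022-09-19 04:57 UTC
Rule 1/2 (CSF, +11:45): 2022-01-17 19:03 UTC ≤ query < 2022-09-24 00:43 UTC
4·60 + 57 + 705 = 1002 min
1002 = 0·1440 + 1002; 1002 = 16·60 + 42 → 16:42, same day
→ 2022-09-19 16:42 CSF

2022-09-19 16:42 CSF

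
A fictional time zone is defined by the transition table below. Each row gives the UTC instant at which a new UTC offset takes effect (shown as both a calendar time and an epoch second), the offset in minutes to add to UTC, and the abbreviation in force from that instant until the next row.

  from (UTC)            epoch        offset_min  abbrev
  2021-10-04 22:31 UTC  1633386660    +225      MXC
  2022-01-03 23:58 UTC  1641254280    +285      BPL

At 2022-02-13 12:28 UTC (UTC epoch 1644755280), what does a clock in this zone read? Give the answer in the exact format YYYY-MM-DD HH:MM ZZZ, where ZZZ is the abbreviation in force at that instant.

2022-02-13 17:13 BPL

Query: 2022-02-13 12:28 UTC
Rule 2/2 (BPL, +04:45): 2022-01-03 23:58 UTC ≤ query < +∞
12·60 + 28 + 285 = 1033 min
1033 = 0·1440 + 1033; 1033 = 17·60 + 13 → 17:13, same day
→ 2022-02-13 17:13 BPL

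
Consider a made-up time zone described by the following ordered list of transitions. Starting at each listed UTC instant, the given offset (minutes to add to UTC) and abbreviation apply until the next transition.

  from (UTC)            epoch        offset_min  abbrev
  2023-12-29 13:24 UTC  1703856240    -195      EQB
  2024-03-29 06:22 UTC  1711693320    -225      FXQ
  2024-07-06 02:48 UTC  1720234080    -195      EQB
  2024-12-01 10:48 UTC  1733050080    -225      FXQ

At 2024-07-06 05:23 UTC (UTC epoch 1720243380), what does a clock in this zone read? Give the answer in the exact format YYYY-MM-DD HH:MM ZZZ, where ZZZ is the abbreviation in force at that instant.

Query: 2024-07-06 05:23 UTC
Rule 3/4 (EQB, -03:15): 2024-07-06 02:48 UTC ≤ query < 2024-12-01 10:48 UTC
5·60 + 23 - 195 = 128 min
128 = 0·1440 + 128; 128 = 2·60 + 8 → 02:08, same day
→ 2024-07-06 02:08 EQB

2024-07-06 02:08 EQB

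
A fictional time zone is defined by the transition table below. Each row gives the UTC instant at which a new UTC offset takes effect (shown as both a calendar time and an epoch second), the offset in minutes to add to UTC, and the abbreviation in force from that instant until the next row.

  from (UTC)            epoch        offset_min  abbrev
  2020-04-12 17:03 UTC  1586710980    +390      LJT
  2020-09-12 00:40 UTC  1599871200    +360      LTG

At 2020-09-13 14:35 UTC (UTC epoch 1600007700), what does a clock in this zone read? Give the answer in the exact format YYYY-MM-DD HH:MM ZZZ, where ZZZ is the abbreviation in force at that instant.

Query: 2020-09-13 14:35 UTC
Rule 2/2 (LTG, +06:00): 2020-09-12 00:40 UTC ≤ query < +∞
14·60 + 35 + 360 = 1235 min
1235 = 0·1440 + 1235; 1235 = 20·60 + 35 → 20:35, same day
→ 2020-09-13 20:35 LTG

2020-09-13 20:35 LTG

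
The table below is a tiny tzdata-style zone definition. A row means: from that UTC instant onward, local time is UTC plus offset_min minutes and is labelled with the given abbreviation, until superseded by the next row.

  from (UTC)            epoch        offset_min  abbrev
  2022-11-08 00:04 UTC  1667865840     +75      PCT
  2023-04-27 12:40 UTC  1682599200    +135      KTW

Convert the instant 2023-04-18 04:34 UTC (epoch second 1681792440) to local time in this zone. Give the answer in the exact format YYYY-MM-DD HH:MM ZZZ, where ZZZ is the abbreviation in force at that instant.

Query: 2023-04-18 04:34 UTC
Rule 1/2 (PCT, +01:15): 2022-11-08 00:04 UTC ≤ query < 2023-04-27 12:40 UTC
4·60 + 34 + 75 = 349 min
349 = 0·1440 + 349; 349 = 5·60 + 49 → 05:49, same day
→ 2023-04-18 05:49 PCT

2023-04-18 05:49 PCT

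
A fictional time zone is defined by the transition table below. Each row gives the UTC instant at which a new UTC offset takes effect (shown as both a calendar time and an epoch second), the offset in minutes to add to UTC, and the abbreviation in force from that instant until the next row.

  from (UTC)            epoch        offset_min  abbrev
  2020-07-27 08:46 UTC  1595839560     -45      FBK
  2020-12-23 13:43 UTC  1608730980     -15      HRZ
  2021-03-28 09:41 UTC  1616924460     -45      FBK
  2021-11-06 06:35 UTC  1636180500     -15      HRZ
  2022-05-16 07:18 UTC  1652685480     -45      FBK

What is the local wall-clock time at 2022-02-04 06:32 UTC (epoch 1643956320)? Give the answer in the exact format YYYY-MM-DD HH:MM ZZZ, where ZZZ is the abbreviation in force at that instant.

Query: 2022-02-04 06:32 UTC
Rule 4/5 (HRZ, -00:15): 2021-11-06 06:35 UTC ≤ query < 2022-05-16 07:18 UTC
6·60 + 32 - 15 = 377 min
377 = 0·1440 + 377; 377 = 6·60 + 17 → 06:17, same day
→ 2022-02-04 06:17 HRZ

2022-02-04 06:17 HRZ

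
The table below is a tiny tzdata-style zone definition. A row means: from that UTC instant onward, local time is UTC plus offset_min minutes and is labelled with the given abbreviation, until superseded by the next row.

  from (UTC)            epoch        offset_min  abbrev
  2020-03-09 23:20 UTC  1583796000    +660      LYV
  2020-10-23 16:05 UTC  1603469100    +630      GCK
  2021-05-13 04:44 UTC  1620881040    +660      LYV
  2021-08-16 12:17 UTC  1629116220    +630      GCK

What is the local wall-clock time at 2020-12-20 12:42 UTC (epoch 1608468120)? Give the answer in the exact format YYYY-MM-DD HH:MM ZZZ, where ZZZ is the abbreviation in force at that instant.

2020-12-20 23:12 GCK

Query: 2020-12-20 12:42 UTC
Rule 2/4 (GCK, +10:30): 2020-10-23 16:05 UTC ≤ query < 2021-05-13 04:44 UTC
12·60 + 42 + 630 = 1392 min
1392 = 0·1440 + 1392; 1392 = 23·60 + 12 → 23:12, same day
→ 2020-12-20 23:12 GCK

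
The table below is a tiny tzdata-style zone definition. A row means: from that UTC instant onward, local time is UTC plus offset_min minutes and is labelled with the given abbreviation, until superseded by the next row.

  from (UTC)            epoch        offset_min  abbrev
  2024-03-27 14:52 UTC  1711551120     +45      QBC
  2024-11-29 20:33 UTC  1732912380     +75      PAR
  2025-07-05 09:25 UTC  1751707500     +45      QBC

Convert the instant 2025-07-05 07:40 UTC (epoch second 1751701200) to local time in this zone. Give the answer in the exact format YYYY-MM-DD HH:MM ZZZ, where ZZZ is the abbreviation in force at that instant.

Query: 2025-07-05 07:40 UTC
Rule 2/3 (PAR, +01:15): 2024-11-29 20:33 UTC ≤ query < 2025-07-05 09:25 UTC
7·60 + 40 + 75 = 535 min
535 = 0·1440 + 535; 535 = 8·60 + 55 → 08:55, same day
→ 2025-07-05 08:55 PAR

2025-07-05 08:55 PAR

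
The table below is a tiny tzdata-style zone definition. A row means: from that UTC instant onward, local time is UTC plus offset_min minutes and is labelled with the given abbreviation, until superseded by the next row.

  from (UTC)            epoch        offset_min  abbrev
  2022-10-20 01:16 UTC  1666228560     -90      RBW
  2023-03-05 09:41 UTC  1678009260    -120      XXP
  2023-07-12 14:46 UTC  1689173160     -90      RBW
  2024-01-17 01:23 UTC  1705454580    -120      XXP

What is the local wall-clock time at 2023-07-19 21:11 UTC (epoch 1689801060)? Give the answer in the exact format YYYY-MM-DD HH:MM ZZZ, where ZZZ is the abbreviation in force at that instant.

2023-07-19 19:41 RBW

Query: 2023-07-19 21:11 UTC
Rule 3/4 (RBW, -01:30): 2023-07-12 14:46 UTC ≤ query < 2024-01-17 01:23 UTC
21·60 + 11 - 90 = 1181 min
1181 = 0·1440 + 1181; 1181 = 19·60 + 41 → 19:41, same day
→ 2023-07-19 19:41 RBW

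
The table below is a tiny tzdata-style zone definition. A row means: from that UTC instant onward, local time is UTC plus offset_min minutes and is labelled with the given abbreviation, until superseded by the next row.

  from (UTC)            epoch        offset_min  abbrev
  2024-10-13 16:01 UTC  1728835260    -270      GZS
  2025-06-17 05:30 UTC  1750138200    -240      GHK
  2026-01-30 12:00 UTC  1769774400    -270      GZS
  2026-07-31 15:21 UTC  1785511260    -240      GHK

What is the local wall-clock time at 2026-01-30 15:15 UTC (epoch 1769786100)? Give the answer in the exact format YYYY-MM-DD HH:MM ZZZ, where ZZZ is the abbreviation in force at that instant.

2026-01-30 10:45 GZS

Query: 2026-01-30 15:15 UTC
Rule 3/4 (GZS, -04:30): 2026-01-30 12:00 UTC ≤ query < 2026-07-31 15:21 UTC
15·60 + 15 - 270 = 645 min
645 = 0·1440 + 645; 645 = 10·60 + 45 → 10:45, same day
→ 2026-01-30 10:45 GZS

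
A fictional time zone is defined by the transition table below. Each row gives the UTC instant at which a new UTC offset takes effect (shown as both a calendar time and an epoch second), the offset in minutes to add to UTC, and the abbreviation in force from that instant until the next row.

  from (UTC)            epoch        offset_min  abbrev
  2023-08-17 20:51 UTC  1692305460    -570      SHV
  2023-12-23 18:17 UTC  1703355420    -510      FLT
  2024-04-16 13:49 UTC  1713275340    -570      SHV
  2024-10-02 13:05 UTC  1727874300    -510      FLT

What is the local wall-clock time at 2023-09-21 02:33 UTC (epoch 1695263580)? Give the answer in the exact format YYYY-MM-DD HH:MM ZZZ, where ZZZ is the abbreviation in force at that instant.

Query: 2023-09-21 02:33 UTC
Rule 1/4 (SHV, -09:30): 2023-08-17 20:51 UTC ≤ query < 2023-12-23 18:17 UTC
2·60 + 33 - 570 = -417 min
-417 = -1·1440 + 1023; 1023 = 17·60 + 3 → 17:03, 2023-09-21 - 1 day = 2023-09-20
→ 2023-09-20 17:03 SHV

2023-09-20 17:03 SHV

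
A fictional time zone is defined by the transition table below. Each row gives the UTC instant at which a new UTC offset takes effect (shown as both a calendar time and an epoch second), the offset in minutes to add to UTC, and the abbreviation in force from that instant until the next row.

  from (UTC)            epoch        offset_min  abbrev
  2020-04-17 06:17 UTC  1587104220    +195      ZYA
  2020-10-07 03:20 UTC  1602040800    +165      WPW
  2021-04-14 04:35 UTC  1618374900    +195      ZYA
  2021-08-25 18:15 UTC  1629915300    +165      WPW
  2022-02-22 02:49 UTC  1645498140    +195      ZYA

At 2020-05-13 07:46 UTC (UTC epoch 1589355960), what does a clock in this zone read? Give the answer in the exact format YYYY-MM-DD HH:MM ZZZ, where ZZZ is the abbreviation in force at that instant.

Query: 2020-05-13 07:46 UTC
Rule 1/5 (ZYA, +03:15): 2020-04-17 06:17 UTC ≤ query < 2020-10-07 03:20 UTC
7·60 + 46 + 195 = 661 min
661 = 0·1440 + 661; 661 = 11·60 + 1 → 11:01, same day
→ 2020-05-13 11:01 ZYA

2020-05-13 11:01 ZYA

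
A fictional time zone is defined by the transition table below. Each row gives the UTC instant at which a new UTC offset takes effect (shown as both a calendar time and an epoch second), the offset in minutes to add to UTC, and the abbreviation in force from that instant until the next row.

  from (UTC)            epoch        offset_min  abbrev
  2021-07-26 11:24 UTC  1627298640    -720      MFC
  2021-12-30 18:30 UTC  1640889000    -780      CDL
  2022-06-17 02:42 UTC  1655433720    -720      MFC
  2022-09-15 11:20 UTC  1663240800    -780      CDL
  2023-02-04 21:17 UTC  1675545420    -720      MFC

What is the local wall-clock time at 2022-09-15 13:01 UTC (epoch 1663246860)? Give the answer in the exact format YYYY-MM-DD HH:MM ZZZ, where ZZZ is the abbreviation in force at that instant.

Query: 2022-09-15 13:01 UTC
Rule 4/5 (CDL, -13:00): 2022-09-15 11:20 UTC ≤ query < 2023-02-04 21:17 UTC
13·60 + 1 - 780 = 1 min
1 = 0·1440 + 1; 1 = 0·60 + 1 → 00:01, same day
→ 2022-09-15 00:01 CDL

2022-09-15 00:01 CDL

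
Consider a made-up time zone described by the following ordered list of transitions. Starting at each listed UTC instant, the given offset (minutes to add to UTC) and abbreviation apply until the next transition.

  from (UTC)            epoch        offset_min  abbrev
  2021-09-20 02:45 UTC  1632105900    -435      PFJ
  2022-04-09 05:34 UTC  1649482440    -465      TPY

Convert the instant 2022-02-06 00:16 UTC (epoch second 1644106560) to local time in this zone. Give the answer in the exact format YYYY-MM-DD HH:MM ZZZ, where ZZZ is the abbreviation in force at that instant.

2022-02-05 17:01 PFJ

Query: 2022-02-06 00:16 UTC
Rule 1/2 (PFJ, -07:15): 2021-09-20 02:45 UTC ≤ query < 2022-04-09 05:34 UTC
0·60 + 16 - 435 = -419 min
-419 = -1·1440 + 1021; 1021 = 17·60 + 1 → 17:01, 2022-02-06 - 1 day = 2022-02-05
→ 2022-02-05 17:01 PFJ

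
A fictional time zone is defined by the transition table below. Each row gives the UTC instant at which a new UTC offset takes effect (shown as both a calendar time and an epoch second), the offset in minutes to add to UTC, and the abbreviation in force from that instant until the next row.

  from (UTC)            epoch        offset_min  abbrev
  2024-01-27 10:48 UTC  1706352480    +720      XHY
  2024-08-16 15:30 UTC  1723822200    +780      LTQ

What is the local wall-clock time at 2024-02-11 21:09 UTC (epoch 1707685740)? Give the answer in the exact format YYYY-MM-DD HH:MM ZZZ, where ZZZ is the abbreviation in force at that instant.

Query: 2024-02-11 21:09 UTC
Rule 1/2 (XHY, +12:00): 2024-01-27 10:48 UTC ≤ query < 2024-08-16 15:30 UTC
21·60 + 9 + 720 = 1989 min
1989 = 1·1440 + 549; 549 = 9·60 + 9 → 09:09, 2024-02-11 + 1 day = 2024-02-12
→ 2024-02-12 09:09 XHY

2024-02-12 09:09 XHY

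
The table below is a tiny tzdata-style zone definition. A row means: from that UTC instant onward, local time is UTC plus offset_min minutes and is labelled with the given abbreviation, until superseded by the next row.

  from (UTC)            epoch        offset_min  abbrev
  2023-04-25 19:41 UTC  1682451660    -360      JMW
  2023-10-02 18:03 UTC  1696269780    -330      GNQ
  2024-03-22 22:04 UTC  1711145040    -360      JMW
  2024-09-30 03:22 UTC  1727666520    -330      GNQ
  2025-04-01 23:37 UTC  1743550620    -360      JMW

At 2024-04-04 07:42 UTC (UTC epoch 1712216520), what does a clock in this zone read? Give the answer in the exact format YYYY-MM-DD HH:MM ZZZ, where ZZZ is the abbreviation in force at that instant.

2024-04-04 01:42 JMW

Query: 2024-04-04 07:42 UTC
Rule 3/5 (JMW, -06:00): 2024-03-22 22:04 UTC ≤ query < 2024-09-30 03:22 UTC
7·60 + 42 - 360 = 102 min
102 = 0·1440 + 102; 102 = 1·60 + 42 → 01:42, same day
→ 2024-04-04 01:42 JMW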